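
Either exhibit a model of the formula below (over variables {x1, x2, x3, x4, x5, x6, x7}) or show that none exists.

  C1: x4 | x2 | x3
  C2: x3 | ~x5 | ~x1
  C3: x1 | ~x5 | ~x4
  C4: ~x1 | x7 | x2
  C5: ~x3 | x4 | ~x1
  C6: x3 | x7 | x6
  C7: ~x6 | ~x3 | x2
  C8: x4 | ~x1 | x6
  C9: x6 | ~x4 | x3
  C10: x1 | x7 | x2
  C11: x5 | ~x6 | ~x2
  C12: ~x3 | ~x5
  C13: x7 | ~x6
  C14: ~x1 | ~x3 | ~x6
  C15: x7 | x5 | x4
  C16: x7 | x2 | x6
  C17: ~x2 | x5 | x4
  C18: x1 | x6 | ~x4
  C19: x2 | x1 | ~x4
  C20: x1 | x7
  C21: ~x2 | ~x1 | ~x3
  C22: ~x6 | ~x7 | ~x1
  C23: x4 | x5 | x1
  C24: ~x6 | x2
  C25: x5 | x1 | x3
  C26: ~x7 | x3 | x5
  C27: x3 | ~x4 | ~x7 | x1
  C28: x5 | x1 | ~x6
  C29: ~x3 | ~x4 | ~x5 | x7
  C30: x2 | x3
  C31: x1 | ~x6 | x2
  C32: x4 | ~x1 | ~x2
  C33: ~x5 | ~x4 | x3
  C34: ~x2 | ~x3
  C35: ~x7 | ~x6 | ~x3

x1=0,  x2=1,  x3=0,  x4=0,  x5=1,  x6=0,  x7=1

Case x3 = 0:
Unit clause (x2) forces x2 = 1.
Case x5 = 1:
Unit clause (~x1) forces x1 = 0.
Unit clause (~x4) forces x4 = 0.
Unit clause (x7) forces x7 = 1.
All clauses hold; x6 can take either value.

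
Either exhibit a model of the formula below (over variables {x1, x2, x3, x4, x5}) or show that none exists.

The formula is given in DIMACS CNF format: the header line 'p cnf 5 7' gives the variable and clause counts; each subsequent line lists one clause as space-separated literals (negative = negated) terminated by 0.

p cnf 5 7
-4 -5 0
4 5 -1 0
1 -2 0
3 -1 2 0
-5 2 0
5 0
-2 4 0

UNSATISFIABLE

The clause (x5) is unit, so x5 = True.
The clause (¬x4) is unit, so x4 = False.
The clause (x2) is unit, so x2 = True.
Now (¬x2) is unsatisfied and unit — conflict.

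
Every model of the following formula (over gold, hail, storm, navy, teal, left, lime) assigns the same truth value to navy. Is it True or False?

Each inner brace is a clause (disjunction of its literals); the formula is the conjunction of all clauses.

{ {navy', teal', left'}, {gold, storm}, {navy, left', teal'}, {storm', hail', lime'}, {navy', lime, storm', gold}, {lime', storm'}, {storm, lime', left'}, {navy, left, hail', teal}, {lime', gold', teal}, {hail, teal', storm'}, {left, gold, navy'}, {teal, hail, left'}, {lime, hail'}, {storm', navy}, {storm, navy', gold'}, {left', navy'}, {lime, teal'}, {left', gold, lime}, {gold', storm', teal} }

Suppose navy = 1.
From the singleton clause (left'), left = 0.
From the singleton clause (gold), gold = 1.
From the singleton clause (storm), storm = 1.
From the singleton clause (lime'), lime = 0.
From the singleton clause (hail'), hail = 0.
From the singleton clause (teal'), teal = 0.
Now (teal) is unsatisfied and unit — conflict.
So every satisfying assignment has navy = False.

False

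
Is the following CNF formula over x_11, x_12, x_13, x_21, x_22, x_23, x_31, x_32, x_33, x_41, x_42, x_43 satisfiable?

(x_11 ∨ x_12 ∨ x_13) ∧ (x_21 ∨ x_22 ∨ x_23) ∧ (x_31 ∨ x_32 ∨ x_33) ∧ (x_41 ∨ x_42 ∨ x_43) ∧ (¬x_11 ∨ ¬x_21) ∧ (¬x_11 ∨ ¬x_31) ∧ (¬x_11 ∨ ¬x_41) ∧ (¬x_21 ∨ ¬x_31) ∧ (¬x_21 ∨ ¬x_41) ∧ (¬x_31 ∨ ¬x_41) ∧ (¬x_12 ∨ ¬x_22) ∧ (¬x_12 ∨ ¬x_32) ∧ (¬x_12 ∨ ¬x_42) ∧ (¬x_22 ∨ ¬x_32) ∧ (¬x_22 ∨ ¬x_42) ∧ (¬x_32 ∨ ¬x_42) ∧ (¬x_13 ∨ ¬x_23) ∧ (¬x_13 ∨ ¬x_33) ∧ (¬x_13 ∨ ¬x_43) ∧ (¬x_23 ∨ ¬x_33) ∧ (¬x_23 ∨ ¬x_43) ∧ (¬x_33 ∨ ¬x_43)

Unsatisfiable

Branch on x_11: set x_11 = False.
Branch on x_12: set x_12 = True.
The clause (¬x_22) is unit, so x_22 = False.
The clause (¬x_32) is unit, so x_32 = False.
The clause (¬x_42) is unit, so x_42 = False.
Branch on x_21: set x_21 = True.
The clause (¬x_31) is unit, so x_31 = False.
The clause (x_33) is unit, so x_33 = True.
The clause (¬x_41) is unit, so x_41 = False.
The clause (x_43) is unit, so x_43 = True.
That conflicts with the unit clause (¬x_43).
Undo x_21 and try x_21 = False.
The clause (x_23) is unit, so x_23 = True.
The clause (¬x_13) is unit, so x_13 = False.
The clause (¬x_33) is unit, so x_33 = False.
The clause (x_31) is unit, so x_31 = True.
The clause (¬x_41) is unit, so x_41 = False.
The clause (x_43) is unit, so x_43 = True.
That conflicts with the unit clause (¬x_43).
Neither x_21 = True nor x_21 = False works.
Undo x_12 and try x_12 = False.
The clause (x_13) is unit, so x_13 = True.
The clause (¬x_23) is unit, so x_23 = False.
The clause (¬x_33) is unit, so x_33 = False.
The clause (¬x_43) is unit, so x_43 = False.
Branch on x_21: set x_21 = True.
The clause (¬x_31) is unit, so x_31 = False.
The clause (x_32) is unit, so x_32 = True.
The clause (¬x_41) is unit, so x_41 = False.
The clause (x_42) is unit, so x_42 = True.
That conflicts with the unit clause (¬x_42).
Undo x_21 and try x_21 = False.
The clause (x_22) is unit, so x_22 = True.
The clause (¬x_32) is unit, so x_32 = False.
The clause (x_31) is unit, so x_31 = True.
The clause (¬x_41) is unit, so x_41 = False.
The clause (x_42) is unit, so x_42 = True.
That conflicts with the unit clause (¬x_42).
Neither x_21 = True nor x_21 = False works.
Neither x_12 = True nor x_12 = False works.
Undo x_11 and try x_11 = True.
The clause (¬x_21) is unit, so x_21 = False.
The clause (¬x_31) is unit, so x_31 = False.
The clause (¬x_41) is unit, so x_41 = False.
Branch on x_22: set x_22 = True.
The clause (¬x_12) is unit, so x_12 = False.
The clause (¬x_32) is unit, so x_32 = False.
The clause (x_33) is unit, so x_33 = True.
The clause (¬x_42) is unit, so x_42 = False.
The clause (x_43) is unit, so x_43 = True.
That conflicts with the unit clause (¬x_43).
Undo x_22 and try x_22 = False.
The clause (x_23) is unit, so x_23 = True.
The clause (¬x_13) is unit, so x_13 = False.
The clause (¬x_33) is unit, so x_33 = False.
The clause (x_32) is unit, so x_32 = True.
The clause (¬x_12) is unit, so x_12 = False.
The clause (¬x_42) is unit, so x_42 = False.
The clause (x_43) is unit, so x_43 = True.
That conflicts with the unit clause (¬x_43).
Neither x_22 = True nor x_22 = False works.
Neither x_11 = True nor x_11 = False works.
No assignment satisfies every clause.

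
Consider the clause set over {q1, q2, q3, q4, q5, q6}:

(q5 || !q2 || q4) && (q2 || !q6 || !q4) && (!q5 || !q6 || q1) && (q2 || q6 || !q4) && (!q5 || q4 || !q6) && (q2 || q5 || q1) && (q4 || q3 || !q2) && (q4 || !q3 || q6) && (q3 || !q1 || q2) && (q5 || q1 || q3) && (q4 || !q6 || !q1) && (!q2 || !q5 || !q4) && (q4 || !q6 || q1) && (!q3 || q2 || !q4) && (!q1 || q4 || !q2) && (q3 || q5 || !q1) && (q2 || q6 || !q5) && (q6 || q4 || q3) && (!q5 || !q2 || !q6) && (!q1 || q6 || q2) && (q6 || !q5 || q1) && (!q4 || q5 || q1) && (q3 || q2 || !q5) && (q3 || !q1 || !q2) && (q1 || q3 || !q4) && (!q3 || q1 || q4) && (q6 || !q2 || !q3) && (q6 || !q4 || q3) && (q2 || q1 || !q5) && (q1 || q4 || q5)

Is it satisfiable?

Yes

Try q5 = false.
Try q2 = true.
(q4) alone gives q4 = true.
(q1) alone gives q1 = true.
(q3) alone gives q3 = true.
(q6) alone gives q6 = true.
All clauses are satisfied.
A satisfying assignment: q1 ↦ true; q2 ↦ true; q3 ↦ true; q4 ↦ true; q5 ↦ false; q6 ↦ true.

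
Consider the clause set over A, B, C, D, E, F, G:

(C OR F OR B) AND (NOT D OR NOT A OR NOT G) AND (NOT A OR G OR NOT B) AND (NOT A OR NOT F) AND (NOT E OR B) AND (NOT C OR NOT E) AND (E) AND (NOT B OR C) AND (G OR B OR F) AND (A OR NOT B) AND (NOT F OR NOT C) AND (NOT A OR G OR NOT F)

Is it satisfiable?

No, unsatisfiable

Unit clause (E) forces E = true.
Unit clause (B) forces B = true.
Unit clause (NOT C) forces C = false.
But (C) is also a unit clause — contradiction.
No assignment satisfies every clause.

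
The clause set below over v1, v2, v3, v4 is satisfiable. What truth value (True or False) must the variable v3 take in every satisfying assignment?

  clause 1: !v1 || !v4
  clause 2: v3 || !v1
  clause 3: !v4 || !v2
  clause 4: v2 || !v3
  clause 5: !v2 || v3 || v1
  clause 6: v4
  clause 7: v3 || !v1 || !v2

False

Suppose v3 = true.
From the singleton clause (v2), v2 = true.
From the singleton clause (!v4), v4 = false.
But (v4) is also a unit clause — contradiction.
So every satisfying assignment has v3 = False.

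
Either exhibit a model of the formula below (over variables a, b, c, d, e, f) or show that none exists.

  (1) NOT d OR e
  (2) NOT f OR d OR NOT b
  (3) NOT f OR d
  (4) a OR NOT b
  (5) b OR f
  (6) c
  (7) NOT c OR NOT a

a: false; b: false; c: true; d: true; e: true; f: true

Unit clause (c) forces c = true.
Unit clause (NOT a) forces a = false.
Unit clause (NOT b) forces b = false.
Unit clause (f) forces f = true.
Unit clause (d) forces d = true.
Unit clause (e) forces e = true.
This assignment satisfies each clause.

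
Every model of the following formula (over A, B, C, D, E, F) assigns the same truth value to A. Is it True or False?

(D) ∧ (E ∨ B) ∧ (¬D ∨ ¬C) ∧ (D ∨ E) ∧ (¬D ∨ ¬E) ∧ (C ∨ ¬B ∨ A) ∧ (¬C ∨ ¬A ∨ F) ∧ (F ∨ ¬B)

True

Suppose A = False.
From the singleton clause (D), D = True.
From the singleton clause (¬C), C = False.
From the singleton clause (¬E), E = False.
From the singleton clause (B), B = True.
Now (¬B) is unsatisfied and unit — conflict.
So every satisfying assignment has A = True.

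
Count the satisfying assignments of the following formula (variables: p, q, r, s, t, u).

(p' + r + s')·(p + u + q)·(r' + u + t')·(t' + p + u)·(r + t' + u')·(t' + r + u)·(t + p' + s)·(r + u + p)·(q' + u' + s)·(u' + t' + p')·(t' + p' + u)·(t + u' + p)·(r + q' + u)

There are 2^6 = 64 truth assignments over (p, q, r, s, t, u).
Split on r. With r = 1, the clauses containing r are satisfied and r' drops from the rest; 9 of the 2^5 = 32 assignments to the other variables satisfy what remains.
With r = 0, by the same count on the reduced clause set, 0 assignments work.
(One model: p=F, q=F, r=T, s=F, t=T, u=T.)
Total: 9 + 0 = 9.

9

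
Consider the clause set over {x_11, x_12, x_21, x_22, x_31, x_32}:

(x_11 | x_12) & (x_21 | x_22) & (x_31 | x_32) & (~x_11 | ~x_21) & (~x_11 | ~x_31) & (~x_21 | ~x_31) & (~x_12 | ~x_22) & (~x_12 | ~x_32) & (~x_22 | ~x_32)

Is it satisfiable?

Unsatisfiable

Try x_11 = 1.
(~x_21) alone gives x_21 = 0.
(x_22) alone gives x_22 = 1.
(~x_31) alone gives x_31 = 0.
(x_32) alone gives x_32 = 1.
Now (~x_32) is unsatisfied and unit — conflict.
So x_11 must be the other value — set x_11 = 0.
(x_12) alone gives x_12 = 1.
(~x_22) alone gives x_22 = 0.
(x_21) alone gives x_21 = 1.
(~x_31) alone gives x_31 = 0.
(x_32) alone gives x_32 = 1.
Now (~x_32) is unsatisfied and unit — conflict.
Either choice for x_11 ends in contradiction.
No assignment satisfies every clause.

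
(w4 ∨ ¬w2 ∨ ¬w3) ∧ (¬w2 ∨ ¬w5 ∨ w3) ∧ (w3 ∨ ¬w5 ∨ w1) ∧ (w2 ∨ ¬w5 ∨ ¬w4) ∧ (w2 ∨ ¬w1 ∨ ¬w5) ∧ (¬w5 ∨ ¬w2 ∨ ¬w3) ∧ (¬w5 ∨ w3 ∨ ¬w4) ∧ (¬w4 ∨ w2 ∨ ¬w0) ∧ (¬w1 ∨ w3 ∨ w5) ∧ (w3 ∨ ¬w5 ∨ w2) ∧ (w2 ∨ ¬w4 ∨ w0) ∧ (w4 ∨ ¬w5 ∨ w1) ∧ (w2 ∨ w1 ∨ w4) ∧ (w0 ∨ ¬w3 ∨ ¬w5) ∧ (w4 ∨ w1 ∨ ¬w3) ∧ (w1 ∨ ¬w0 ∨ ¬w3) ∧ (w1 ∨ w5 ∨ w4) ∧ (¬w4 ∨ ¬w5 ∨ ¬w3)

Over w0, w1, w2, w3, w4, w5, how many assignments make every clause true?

7

There are 2^6 = 64 truth assignments over (w0, w1, w2, w3, w4, w5).
Split on w0. With w0 = True, the clauses containing w0 are satisfied and ¬w0 drops from the rest; 3 of the 2^5 = 32 assignments to the other variables satisfy what remains.
With w0 = False, by the same count on the reduced clause set, 4 assignments work.
Total: 3 + 4 = 7.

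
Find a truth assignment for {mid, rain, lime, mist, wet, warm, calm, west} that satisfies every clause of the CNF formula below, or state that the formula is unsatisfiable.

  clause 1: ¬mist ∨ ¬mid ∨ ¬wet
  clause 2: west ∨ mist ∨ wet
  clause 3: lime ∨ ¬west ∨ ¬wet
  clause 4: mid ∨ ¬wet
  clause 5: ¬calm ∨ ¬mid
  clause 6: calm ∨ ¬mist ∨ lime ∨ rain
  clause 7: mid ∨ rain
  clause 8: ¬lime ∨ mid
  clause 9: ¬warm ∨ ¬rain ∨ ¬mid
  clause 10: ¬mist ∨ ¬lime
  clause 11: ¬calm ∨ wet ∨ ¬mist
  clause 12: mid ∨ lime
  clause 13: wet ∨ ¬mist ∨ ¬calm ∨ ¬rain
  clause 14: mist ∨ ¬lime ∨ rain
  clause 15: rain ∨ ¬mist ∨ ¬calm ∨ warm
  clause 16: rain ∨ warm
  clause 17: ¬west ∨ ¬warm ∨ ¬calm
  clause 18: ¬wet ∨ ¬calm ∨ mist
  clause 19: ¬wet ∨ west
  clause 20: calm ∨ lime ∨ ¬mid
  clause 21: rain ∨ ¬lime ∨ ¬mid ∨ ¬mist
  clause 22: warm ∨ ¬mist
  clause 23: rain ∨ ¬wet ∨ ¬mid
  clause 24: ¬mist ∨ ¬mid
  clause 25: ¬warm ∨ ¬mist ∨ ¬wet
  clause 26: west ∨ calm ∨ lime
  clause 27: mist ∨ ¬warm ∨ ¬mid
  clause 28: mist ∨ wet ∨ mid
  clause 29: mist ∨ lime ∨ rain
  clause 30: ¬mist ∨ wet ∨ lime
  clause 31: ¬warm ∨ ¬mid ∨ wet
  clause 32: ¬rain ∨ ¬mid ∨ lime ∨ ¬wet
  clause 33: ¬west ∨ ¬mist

mid: True; rain: True; lime: True; mist: False; wet: True; warm: False; calm: False; west: True

Case mid = True:
From the singleton clause (¬calm), calm = False.
From the singleton clause (lime), lime = True.
From the singleton clause (¬mist), mist = False.
From the singleton clause (rain), rain = True.
From the singleton clause (¬warm), warm = False.
Case west = True:
All clauses hold; wet can take either value.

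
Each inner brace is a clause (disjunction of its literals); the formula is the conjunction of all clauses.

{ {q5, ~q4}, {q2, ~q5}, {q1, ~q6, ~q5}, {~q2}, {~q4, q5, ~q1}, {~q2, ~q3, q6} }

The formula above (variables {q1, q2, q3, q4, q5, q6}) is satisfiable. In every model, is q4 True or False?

False

Suppose q4 = 1.
Unit clause (q5) forces q5 = 1.
Unit clause (q2) forces q2 = 1.
Now (~q2) is unsatisfied and unit — conflict.
So every satisfying assignment has q4 = False.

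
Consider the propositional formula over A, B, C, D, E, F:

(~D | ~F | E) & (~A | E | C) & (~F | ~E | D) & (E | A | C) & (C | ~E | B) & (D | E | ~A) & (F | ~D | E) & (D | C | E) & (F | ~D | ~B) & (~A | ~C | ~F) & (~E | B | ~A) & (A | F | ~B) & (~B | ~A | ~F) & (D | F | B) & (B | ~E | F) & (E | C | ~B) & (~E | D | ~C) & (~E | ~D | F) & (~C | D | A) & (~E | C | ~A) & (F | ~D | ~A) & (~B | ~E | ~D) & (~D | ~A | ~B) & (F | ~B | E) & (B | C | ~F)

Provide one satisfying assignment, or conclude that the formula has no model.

Case D = 1:
Case F = 1:
Unit clause (E) forces E = 1.
Unit clause (~B) forces B = 0.
Unit clause (C) forces C = 1.
Unit clause (~A) forces A = 0.
All clauses are satisfied.

A=0, B=0, C=1, D=1, E=1, F=1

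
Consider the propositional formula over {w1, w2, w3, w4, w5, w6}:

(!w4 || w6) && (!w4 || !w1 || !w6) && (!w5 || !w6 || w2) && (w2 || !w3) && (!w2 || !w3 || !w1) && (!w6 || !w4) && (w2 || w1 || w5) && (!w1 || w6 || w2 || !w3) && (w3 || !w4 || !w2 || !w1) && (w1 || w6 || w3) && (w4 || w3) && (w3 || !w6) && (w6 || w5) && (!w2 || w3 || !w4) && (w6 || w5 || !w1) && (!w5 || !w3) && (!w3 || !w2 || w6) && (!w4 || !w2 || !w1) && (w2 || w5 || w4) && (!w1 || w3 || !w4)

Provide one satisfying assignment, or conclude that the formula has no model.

w1 ↦ false; w2 ↦ true; w3 ↦ true; w4 ↦ false; w5 ↦ false; w6 ↦ true

Case w4 = false:
From the singleton clause (w3), w3 = true.
From the singleton clause (w2), w2 = true.
From the singleton clause (!w1), w1 = false.
From the singleton clause (!w5), w5 = false.
From the singleton clause (w6), w6 = true.
This assignment satisfies each clause.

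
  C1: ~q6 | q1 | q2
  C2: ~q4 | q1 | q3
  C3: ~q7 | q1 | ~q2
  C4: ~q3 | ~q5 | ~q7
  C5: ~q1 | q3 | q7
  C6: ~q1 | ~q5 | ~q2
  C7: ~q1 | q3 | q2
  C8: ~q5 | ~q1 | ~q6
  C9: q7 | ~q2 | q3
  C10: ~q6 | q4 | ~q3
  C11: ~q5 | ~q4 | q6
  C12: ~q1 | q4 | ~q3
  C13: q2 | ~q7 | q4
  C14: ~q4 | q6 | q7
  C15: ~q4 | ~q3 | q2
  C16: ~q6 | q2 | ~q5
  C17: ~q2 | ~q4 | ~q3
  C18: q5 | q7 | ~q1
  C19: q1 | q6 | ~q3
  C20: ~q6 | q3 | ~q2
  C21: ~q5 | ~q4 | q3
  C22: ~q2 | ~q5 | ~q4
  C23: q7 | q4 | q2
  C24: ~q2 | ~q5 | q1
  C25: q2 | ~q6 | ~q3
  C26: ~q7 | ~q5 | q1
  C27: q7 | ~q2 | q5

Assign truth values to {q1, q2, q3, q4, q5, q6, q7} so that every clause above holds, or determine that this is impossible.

q1: 1,  q2: 1,  q3: 0,  q4: 0,  q5: 0,  q6: 0,  q7: 1

Case q6 = 0:
Case q5 = 0:
Case q4 = 0:
Case q1 = 1:
(~q3) alone gives q3 = 0.
(q7) alone gives q7 = 1.
(q2) alone gives q2 = 1.
Every clause now holds.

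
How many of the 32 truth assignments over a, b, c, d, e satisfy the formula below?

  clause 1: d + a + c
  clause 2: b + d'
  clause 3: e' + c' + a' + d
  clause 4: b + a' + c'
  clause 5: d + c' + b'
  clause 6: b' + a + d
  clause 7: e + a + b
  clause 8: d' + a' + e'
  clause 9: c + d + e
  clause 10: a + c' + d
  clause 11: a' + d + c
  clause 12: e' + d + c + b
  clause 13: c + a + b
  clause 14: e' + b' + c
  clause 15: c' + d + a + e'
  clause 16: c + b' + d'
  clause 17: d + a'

There are 2^5 = 32 truth assignments over (a, b, c, d, e).
Split on b. With b = 1, the clauses containing b are satisfied and b' drops from the rest; 3 of the 2^4 = 16 assignments to the other variables satisfy what remains.
With b = 0, by the same count on the reduced clause set, 0 assignments work.
(One model: a=F, b=T, c=T, d=T, e=F.)
Total: 3 + 0 = 3.

3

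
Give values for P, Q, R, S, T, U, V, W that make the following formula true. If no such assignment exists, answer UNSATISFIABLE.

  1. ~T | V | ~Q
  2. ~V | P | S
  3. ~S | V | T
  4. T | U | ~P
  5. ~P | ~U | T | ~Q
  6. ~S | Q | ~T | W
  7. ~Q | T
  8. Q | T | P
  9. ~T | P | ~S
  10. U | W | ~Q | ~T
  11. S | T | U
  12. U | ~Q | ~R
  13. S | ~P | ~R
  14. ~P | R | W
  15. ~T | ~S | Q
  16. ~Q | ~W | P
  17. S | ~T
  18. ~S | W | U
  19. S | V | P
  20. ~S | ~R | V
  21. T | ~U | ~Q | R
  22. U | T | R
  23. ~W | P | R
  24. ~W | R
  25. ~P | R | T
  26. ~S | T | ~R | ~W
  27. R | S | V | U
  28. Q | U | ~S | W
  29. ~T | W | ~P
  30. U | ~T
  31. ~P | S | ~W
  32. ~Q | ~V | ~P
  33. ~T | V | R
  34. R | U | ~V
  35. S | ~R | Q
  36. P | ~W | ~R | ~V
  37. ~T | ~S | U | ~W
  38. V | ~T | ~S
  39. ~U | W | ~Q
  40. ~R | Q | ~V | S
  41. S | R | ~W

P: 1,  Q: 0,  R: 1,  S: 1,  T: 0,  U: 1,  V: 1,  W: 0

Case Q = 0:
Case T = 0:
The clause (P) is unit, so P = 1.
The clause (U) is unit, so U = 1.
The clause (R) is unit, so R = 1.
The clause (S) is unit, so S = 1.
The clause (V) is unit, so V = 1.
The clause (~W) is unit, so W = 0.
Every clause now holds.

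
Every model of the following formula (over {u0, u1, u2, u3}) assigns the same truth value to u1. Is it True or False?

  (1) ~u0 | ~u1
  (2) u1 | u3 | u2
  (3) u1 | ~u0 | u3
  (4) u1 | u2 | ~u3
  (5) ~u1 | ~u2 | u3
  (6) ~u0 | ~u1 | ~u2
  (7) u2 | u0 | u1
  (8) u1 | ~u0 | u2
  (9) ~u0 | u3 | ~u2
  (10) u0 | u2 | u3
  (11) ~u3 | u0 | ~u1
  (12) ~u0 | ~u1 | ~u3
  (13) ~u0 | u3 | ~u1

False

Suppose u1 = 1.
(~u0) alone gives u0 = 0.
(~u3) alone gives u3 = 0.
(~u2) alone gives u2 = 0.
That conflicts with the unit clause (u2).
So every satisfying assignment has u1 = False.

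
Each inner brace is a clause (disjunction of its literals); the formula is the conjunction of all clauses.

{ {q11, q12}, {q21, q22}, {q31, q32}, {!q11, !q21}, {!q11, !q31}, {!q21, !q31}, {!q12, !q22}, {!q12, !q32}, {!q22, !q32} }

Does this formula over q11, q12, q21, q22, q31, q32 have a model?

No

Branch on q11: set q11 = true.
(!q21) alone gives q21 = false.
(q22) alone gives q22 = true.
(!q31) alone gives q31 = false.
(q32) alone gives q32 = true.
Now (!q32) is unsatisfied and unit — conflict.
Backtrack on q11: now try q11 = false.
(q12) alone gives q12 = true.
(!q22) alone gives q22 = false.
(q21) alone gives q21 = true.
(!q31) alone gives q31 = false.
(q32) alone gives q32 = true.
Now (!q32) is unsatisfied and unit — conflict.
Neither q11 = true nor q11 = false works.
No assignment satisfies every clause.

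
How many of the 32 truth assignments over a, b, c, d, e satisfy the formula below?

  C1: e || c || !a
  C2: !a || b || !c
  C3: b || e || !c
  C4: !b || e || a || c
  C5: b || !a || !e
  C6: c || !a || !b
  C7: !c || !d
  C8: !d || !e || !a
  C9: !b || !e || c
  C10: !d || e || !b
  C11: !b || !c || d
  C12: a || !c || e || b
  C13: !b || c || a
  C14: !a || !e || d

5

There are 2^5 = 32 truth assignments over (a, b, c, d, e).
Split on c. With c = true, the clauses containing c are satisfied and !c drops from the rest; 1 of the 2^4 = 16 assignments to the other variables satisfy what remains.
With c = false, by the same count on the reduced clause set, 4 assignments work.
(One model: a=F, b=F, c=F, d=F, e=F.)
Total: 1 + 4 = 5.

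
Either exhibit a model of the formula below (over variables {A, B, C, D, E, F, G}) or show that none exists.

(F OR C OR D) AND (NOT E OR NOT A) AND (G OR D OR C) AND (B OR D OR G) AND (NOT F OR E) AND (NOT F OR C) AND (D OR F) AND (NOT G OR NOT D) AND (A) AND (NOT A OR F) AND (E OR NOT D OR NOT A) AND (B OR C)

The clause (A) is unit, so A = true.
The clause (NOT E) is unit, so E = false.
The clause (NOT F) is unit, so F = false.
But (F) is also a unit clause — contradiction.

UNSATISFIABLE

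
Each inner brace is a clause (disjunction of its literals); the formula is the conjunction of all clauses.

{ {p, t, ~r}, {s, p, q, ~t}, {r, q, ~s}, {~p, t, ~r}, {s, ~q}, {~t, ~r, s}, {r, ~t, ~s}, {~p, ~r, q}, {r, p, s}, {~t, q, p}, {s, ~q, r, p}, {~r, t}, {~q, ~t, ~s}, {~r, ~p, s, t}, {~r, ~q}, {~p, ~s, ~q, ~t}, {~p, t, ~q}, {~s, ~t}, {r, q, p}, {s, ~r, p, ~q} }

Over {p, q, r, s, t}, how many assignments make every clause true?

There are 2^5 = 32 truth assignments over (p, q, r, s, t).
Split on q. With q = 1, the clauses containing q are satisfied and ~q drops from the rest; 1 of the 2^4 = 16 assignments to the other variables satisfy what remains.
With q = 0, by the same count on the reduced clause set, 2 assignments work.
(One model: p=F, q=T, r=F, s=T, t=F.)
Total: 1 + 2 = 3.

3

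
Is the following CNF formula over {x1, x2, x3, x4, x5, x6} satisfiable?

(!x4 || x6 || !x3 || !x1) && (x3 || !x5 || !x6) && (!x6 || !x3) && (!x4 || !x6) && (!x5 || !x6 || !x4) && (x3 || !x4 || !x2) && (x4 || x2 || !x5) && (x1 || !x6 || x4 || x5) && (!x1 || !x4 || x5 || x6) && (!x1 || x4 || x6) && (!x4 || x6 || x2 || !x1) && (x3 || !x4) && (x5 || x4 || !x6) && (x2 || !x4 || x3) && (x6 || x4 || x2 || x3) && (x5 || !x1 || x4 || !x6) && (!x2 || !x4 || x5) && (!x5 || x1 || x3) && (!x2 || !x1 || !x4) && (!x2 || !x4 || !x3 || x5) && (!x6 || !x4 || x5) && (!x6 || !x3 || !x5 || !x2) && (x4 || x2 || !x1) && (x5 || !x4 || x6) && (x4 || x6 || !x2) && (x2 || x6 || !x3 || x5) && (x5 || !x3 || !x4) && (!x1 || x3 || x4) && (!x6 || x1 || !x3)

Suppose x6 = false.
Suppose x1 = false.
Suppose x3 = true.
Suppose x5 = true.
Suppose x4 = true.
No clause remains; x2 is free.
A satisfying assignment: x1: false,  x2: true,  x3: true,  x4: true,  x5: true,  x6: false.

Yes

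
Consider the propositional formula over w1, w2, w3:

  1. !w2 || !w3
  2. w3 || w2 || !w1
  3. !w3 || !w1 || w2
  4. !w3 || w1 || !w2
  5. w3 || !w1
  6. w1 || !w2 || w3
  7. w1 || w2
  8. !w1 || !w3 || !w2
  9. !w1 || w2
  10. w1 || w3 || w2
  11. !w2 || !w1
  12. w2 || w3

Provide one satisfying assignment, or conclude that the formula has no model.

Try w2 = false.
(w1) alone gives w1 = true.
Now (!w1) is unsatisfied and unit — conflict.
That branch fails; take w2 = true instead.
(!w3) alone gives w3 = false.
(!w1) alone gives w1 = false.
Now (w1) is unsatisfied and unit — conflict.
Either choice for w2 ends in contradiction.

UNSATISFIABLE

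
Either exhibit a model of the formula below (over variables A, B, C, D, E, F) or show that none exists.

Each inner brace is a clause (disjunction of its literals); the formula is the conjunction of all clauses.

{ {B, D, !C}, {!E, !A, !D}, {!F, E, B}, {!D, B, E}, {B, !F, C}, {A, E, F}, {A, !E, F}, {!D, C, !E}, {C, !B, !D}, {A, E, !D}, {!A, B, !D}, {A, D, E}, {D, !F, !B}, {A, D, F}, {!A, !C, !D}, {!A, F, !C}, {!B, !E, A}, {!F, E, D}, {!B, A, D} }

A=true; B=true; C=false; D=false; E=true; F=false

Branch on B: set B = true.
Branch on C: set C = false.
From the singleton clause (!D), D = false.
From the singleton clause (!F), F = false.
From the singleton clause (A), A = true.
Every clause is now satisfied; E is unconstrained.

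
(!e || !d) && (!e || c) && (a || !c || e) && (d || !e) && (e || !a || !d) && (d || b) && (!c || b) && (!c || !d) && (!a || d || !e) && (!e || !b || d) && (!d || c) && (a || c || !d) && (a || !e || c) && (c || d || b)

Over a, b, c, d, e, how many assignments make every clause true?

3

There are 2^5 = 32 truth assignments over (a, b, c, d, e).
Split on a. With a = true, the clauses containing a are satisfied and !a drops from the rest; 2 of the 2^4 = 16 assignments to the other variables satisfy what remains.
With a = false, by the same count on the reduced clause set, 1 assignment works.
Total: 2 + 1 = 3.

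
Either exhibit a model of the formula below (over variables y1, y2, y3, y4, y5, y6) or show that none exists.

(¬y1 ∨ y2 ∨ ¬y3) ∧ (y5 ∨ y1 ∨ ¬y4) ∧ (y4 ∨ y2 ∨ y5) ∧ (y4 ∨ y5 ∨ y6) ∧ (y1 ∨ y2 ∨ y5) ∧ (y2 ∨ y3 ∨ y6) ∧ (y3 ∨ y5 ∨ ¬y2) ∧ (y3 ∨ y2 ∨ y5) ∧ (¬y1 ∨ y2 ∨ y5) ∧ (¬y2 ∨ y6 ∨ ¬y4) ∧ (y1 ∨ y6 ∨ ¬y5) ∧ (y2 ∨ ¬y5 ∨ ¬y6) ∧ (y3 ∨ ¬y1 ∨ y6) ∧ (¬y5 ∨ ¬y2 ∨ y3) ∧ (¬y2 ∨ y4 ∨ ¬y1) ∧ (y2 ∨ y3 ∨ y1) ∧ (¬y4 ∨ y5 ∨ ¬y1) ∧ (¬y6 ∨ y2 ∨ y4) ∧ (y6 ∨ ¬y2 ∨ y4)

y1: False, y2: True, y3: True, y4: True, y5: True, y6: True

Branch on y1: set y1 = False.
Branch on y5: set y5 = True.
The clause (y6) is unit, so y6 = True.
The clause (y2) is unit, so y2 = True.
The clause (y3) is unit, so y3 = True.
Every clause is now satisfied; y4 is unconstrained.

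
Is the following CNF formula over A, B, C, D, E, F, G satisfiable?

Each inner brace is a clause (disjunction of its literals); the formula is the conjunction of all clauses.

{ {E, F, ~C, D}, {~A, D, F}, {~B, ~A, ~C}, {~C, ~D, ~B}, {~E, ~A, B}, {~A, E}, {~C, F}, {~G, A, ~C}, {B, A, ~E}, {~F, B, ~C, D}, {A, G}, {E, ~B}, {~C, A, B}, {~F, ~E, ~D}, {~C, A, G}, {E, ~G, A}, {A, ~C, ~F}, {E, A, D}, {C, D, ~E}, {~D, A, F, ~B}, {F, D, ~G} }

Case A = 1:
(E) alone gives E = 1.
(B) alone gives B = 1.
(~C) alone gives C = 0.
(D) alone gives D = 1.
(~F) alone gives F = 0.
Every clause is now satisfied; G is unconstrained.
A satisfying assignment: A ↦ 1, B ↦ 1, C ↦ 0, D ↦ 1, E ↦ 1, F ↦ 0, G ↦ 1.

Yes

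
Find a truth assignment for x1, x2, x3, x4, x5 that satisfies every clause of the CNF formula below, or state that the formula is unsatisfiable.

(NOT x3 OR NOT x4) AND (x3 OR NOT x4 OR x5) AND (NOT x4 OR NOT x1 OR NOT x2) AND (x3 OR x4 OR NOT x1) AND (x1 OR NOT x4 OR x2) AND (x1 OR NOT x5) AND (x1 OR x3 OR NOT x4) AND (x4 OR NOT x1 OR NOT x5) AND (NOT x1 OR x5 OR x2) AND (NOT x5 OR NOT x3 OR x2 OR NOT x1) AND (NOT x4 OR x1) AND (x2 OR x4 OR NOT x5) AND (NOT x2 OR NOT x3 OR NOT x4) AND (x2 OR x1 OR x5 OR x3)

Branch on x3: set x3 = true.
From the singleton clause (NOT x4), x4 = false.
Branch on x1: set x1 = false.
From the singleton clause (NOT x5), x5 = false.
Every clause is now satisfied; x2 is unconstrained.

x1 ↦ false,  x2 ↦ false,  x3 ↦ true,  x4 ↦ false,  x5 ↦ false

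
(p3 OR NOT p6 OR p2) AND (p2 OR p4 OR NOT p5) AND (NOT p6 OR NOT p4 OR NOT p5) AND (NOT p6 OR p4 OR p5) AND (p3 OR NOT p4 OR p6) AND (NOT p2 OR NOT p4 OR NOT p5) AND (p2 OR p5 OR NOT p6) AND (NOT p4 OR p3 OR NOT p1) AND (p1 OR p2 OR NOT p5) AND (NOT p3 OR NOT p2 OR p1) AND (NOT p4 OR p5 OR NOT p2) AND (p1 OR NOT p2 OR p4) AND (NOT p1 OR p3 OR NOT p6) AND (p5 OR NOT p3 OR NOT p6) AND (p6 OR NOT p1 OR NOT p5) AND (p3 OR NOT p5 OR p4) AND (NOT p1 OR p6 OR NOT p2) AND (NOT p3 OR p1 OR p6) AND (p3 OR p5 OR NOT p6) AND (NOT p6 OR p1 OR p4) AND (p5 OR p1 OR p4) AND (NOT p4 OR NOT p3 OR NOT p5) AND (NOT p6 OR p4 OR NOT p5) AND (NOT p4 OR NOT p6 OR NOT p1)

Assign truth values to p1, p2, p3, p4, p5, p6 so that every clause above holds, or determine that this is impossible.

Branch on p3: set p3 = false.
Branch on p6: set p6 = false.
Unit clause (NOT p4) forces p4 = false.
Unit clause (NOT p5) forces p5 = false.
Unit clause (p1) forces p1 = true.
Unit clause (NOT p2) forces p2 = false.
This assignment satisfies each clause.

p1: true,  p2: false,  p3: false,  p4: false,  p5: false,  p6: false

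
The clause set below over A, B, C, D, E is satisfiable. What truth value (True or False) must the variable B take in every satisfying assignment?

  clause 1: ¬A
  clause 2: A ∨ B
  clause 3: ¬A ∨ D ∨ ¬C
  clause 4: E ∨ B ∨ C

Suppose B = False.
From the singleton clause (¬A), A = False.
But (A) is also a unit clause — contradiction.
So every satisfying assignment has B = True.

True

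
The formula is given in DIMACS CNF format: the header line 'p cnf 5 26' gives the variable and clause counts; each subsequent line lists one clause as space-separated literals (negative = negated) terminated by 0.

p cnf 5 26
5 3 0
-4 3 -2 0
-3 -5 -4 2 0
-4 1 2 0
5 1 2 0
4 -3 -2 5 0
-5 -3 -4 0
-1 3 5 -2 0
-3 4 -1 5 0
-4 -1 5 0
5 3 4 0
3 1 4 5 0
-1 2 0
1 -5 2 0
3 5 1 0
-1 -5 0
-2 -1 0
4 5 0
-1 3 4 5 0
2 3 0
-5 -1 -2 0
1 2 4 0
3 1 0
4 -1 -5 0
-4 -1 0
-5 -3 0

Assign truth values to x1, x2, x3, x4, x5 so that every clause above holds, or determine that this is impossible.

x1 ↦ False, x2 ↦ True, x3 ↦ True, x4 ↦ True, x5 ↦ False

Try x5 = False.
The clause (x3) is unit, so x3 = True.
The clause (x4) is unit, so x4 = True.
The clause (¬x1) is unit, so x1 = False.
The clause (x2) is unit, so x2 = True.
All clauses are satisfied.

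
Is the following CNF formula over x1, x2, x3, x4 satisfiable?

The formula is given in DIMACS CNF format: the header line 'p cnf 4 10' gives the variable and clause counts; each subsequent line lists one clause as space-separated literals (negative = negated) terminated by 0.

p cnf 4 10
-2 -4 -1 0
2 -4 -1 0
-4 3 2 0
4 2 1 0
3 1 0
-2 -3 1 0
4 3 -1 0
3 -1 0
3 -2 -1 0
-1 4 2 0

Case x3 = True:
Case x2 = False:
Case x4 = True:
From the singleton clause (¬x1), x1 = False.
All clauses are satisfied.
A satisfying assignment: x1: False, x2: False, x3: True, x4: True.

Satisfiable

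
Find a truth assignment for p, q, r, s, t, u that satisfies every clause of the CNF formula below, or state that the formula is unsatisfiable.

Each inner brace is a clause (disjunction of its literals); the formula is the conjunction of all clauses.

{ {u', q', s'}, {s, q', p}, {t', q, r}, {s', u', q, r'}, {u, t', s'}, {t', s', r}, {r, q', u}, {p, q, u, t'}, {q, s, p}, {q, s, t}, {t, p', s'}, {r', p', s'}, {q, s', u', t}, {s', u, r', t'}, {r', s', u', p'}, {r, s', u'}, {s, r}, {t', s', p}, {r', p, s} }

p ↦ 1, q ↦ 1, r ↦ 1, s ↦ 0, t ↦ 0, u ↦ 0

Branch on s: set s = 0.
From the singleton clause (r), r = 1.
From the singleton clause (p), p = 1.
Branch on q: set q = 1.
All clauses hold; t, u can take either value.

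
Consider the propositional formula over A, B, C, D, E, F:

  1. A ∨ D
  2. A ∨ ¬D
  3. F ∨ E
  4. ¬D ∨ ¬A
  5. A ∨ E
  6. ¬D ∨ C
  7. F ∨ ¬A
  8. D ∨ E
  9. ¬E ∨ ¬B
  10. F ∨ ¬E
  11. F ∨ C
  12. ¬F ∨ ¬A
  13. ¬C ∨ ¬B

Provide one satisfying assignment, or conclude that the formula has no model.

Suppose A = True.
The clause (¬D) is unit, so D = False.
The clause (F) is unit, so F = True.
Now (¬F) is unsatisfied and unit — conflict.
Backtrack on A: now try A = False.
The clause (D) is unit, so D = True.
Now (¬D) is unsatisfied and unit — conflict.
Neither A = True nor A = False works.

UNSATISFIABLE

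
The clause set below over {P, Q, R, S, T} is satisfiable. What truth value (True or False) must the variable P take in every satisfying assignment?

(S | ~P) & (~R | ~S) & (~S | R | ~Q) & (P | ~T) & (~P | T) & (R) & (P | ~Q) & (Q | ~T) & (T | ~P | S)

Suppose P = 1.
The clause (S) is unit, so S = 1.
The clause (~R) is unit, so R = 0.
Now (R) is unsatisfied and unit — conflict.
So every satisfying assignment has P = False.

False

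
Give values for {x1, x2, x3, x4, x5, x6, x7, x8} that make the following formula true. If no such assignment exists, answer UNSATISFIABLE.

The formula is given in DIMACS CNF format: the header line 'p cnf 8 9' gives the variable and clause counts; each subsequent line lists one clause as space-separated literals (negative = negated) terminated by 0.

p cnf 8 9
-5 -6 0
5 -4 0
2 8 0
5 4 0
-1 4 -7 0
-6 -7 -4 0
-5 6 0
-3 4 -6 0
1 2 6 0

Branch on x5: set x5 = False.
(¬x4) alone gives x4 = False.
Now (x4) is unsatisfied and unit — conflict.
So x5 must be the other value — set x5 = True.
(¬x6) alone gives x6 = False.
Now (x6) is unsatisfied and unit — conflict.
Either choice for x5 ends in contradiction.

UNSATISFIABLE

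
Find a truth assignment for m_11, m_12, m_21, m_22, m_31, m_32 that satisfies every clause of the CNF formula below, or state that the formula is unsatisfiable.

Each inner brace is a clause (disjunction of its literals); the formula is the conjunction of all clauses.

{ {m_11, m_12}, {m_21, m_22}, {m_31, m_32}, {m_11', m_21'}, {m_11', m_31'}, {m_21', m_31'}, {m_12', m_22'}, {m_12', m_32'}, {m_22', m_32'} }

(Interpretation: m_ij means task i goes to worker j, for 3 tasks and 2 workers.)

Case m_11 = 1:
The clause (m_21') is unit, so m_21 = 0.
The clause (m_22) is unit, so m_22 = 1.
The clause (m_31') is unit, so m_31 = 0.
The clause (m_32) is unit, so m_32 = 1.
Now (m_32') is unsatisfied and unit — conflict.
So m_11 must be the other value — set m_11 = 0.
The clause (m_12) is unit, so m_12 = 1.
The clause (m_22') is unit, so m_22 = 0.
The clause (m_21) is unit, so m_21 = 1.
The clause (m_31') is unit, so m_31 = 0.
The clause (m_32) is unit, so m_32 = 1.
Now (m_32') is unsatisfied and unit — conflict.
Neither m_11 = 1 nor m_11 = 0 works.

UNSATISFIABLE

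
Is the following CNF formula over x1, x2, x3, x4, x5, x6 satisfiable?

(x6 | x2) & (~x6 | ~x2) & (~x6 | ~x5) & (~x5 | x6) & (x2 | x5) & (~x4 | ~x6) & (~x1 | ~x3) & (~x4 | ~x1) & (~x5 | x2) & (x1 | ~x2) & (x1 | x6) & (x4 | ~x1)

Branch on x6: set x6 = 1.
From the singleton clause (~x2), x2 = 0.
From the singleton clause (~x5), x5 = 0.
That conflicts with the unit clause (x5).
Backtrack on x6: now try x6 = 0.
From the singleton clause (x2), x2 = 1.
From the singleton clause (~x5), x5 = 0.
From the singleton clause (x1), x1 = 1.
From the singleton clause (~x3), x3 = 0.
From the singleton clause (~x4), x4 = 0.
That conflicts with the unit clause (x4).
Either choice for x6 ends in contradiction.
No assignment satisfies every clause.

No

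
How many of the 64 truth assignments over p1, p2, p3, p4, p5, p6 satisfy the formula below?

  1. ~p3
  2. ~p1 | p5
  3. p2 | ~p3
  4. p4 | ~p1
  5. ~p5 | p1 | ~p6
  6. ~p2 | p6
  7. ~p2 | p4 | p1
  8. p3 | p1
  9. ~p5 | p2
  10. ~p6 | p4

There are 2^6 = 64 truth assignments over (p1, p2, p3, p4, p5, p6).
Split on p6. With p6 = 1, the clauses containing p6 are satisfied and ~p6 drops from the rest; 1 of the 2^5 = 32 assignments to the other variables satisfy what remains.
With p6 = 0, by the same count on the reduced clause set, 0 assignments work.
(One model: p1=T, p2=T, p3=F, p4=T, p5=T, p6=T.)
Total: 1 + 0 = 1.

1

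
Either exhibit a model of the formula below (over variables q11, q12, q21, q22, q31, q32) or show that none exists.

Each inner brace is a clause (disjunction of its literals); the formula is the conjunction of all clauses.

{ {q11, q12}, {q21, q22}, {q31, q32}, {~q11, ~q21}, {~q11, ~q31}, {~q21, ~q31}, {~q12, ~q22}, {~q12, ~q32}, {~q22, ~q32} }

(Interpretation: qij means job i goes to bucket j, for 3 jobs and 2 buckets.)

Case q11 = 1:
(~q21) alone gives q21 = 0.
(q22) alone gives q22 = 1.
(~q31) alone gives q31 = 0.
(q32) alone gives q32 = 1.
That conflicts with the unit clause (~q32).
Backtrack on q11: now try q11 = 0.
(q12) alone gives q12 = 1.
(~q22) alone gives q22 = 0.
(q21) alone gives q21 = 1.
(~q31) alone gives q31 = 0.
(q32) alone gives q32 = 1.
That conflicts with the unit clause (~q32).
Neither q11 = 1 nor q11 = 0 works.

UNSATISFIABLE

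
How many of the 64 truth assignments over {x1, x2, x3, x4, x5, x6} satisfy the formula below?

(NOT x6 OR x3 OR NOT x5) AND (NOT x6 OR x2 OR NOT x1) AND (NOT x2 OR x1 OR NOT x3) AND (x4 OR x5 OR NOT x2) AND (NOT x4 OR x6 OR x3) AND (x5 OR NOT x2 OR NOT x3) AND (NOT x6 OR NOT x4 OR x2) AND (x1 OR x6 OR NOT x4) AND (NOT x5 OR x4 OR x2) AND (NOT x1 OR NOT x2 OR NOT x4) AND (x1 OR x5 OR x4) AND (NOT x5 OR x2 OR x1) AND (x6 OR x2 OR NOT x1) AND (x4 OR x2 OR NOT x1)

5

There are 2^6 = 64 truth assignments over (x1, x2, x3, x4, x5, x6).
Split on x4. With x4 = true, the clauses containing x4 are satisfied and NOT x4 drops from the rest; 1 of the 2^5 = 32 assignments to the other variables satisfy what remains.
With x4 = false, by the same count on the reduced clause set, 4 assignments work.
Total: 1 + 4 = 5.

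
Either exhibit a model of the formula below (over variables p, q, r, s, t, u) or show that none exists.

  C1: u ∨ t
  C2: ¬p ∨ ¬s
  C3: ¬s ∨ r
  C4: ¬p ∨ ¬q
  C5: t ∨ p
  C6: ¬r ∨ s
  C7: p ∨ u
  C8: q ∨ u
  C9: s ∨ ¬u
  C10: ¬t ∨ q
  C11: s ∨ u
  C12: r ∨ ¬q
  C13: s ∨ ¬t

Suppose u = True.
(s) alone gives s = True.
(¬p) alone gives p = False.
(r) alone gives r = True.
(t) alone gives t = True.
(q) alone gives q = True.
Every clause now holds.

p ↦ False; q ↦ True; r ↦ True; s ↦ True; t ↦ True; u ↦ True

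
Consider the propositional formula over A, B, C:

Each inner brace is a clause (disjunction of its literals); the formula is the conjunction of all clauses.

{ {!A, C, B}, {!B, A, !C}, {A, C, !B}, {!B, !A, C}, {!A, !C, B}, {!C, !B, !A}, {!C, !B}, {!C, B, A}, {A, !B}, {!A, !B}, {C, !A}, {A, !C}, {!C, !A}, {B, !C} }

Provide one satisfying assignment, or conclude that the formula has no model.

A=false, B=false, C=false

Suppose C = false.
From the singleton clause (!A), A = false.
From the singleton clause (!B), B = false.
This assignment satisfies each clause.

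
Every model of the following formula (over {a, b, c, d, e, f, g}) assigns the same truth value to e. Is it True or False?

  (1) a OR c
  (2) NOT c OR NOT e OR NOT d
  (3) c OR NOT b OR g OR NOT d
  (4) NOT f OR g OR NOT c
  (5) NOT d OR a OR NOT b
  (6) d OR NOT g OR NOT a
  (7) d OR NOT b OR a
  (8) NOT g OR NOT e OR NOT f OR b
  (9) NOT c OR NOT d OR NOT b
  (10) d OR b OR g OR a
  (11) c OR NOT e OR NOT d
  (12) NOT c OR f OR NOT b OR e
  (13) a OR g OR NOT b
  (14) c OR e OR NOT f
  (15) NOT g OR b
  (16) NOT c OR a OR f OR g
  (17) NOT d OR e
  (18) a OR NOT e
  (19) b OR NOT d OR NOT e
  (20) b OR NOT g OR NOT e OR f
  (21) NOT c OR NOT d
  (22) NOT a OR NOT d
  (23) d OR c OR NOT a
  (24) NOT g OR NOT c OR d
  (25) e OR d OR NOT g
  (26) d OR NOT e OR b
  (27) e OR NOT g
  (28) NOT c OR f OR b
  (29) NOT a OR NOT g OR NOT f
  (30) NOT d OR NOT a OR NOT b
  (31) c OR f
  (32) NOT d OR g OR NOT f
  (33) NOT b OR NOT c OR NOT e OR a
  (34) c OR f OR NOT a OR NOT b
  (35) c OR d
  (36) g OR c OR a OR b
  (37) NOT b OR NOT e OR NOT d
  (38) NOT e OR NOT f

Suppose e = false.
The clause (NOT d) is unit, so d = false.
The clause (NOT g) is unit, so g = false.
The clause (c) is unit, so c = true.
The clause (NOT f) is unit, so f = false.
The clause (NOT b) is unit, so b = false.
That conflicts with the unit clause (b).
So every satisfying assignment has e = True.

True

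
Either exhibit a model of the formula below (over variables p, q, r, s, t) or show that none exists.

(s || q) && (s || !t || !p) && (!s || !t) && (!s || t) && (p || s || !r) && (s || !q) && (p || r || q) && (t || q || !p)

UNSATISFIABLE

Branch on s: set s = true.
Unit clause (!t) forces t = false.
Now (t) is unsatisfied and unit — conflict.
Backtrack on s: now try s = false.
Unit clause (q) forces q = true.
Now (!q) is unsatisfied and unit — conflict.
Neither s = true nor s = false works.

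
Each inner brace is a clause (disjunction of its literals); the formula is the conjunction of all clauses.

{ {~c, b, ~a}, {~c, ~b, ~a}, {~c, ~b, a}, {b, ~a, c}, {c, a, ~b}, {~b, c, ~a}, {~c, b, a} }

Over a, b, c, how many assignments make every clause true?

1

There are 2^3 = 8 truth assignments over (a, b, c).
Check each against the 7 clauses (columns in the order a, b, c):
  F F F  ✓ satisfies all
  F F T  ✗ fails (~c | b | a)
  F T F  ✗ fails (c | a | ~b)
  F T T  ✗ fails (~c | ~b | a)
  T F F  ✗ fails (b | ~a | c)
  T F T  ✗ fails (~c | b | ~a)
  T T F  ✗ fails (~b | c | ~a)
  T T T  ✗ fails (~c | ~b | ~a)
1 of the 8 rows is a model.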